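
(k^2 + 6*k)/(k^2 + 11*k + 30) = k/(k + 5)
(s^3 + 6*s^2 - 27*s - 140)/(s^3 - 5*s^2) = 1 + 11/s + 28/s^2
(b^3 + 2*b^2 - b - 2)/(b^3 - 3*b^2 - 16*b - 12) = (b - 1)/(b - 6)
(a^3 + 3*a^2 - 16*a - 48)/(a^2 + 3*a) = a - 16/a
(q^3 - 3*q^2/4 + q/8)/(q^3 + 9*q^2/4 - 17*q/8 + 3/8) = q/(q + 3)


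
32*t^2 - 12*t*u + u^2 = (-8*t + u)*(-4*t + u)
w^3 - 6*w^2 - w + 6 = (w - 6)*(w - 1)*(w + 1)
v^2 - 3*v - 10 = (v - 5)*(v + 2)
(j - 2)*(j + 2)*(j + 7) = j^3 + 7*j^2 - 4*j - 28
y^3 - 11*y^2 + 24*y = y*(y - 8)*(y - 3)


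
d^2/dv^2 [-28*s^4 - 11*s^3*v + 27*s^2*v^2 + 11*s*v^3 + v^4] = 54*s^2 + 66*s*v + 12*v^2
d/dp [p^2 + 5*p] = 2*p + 5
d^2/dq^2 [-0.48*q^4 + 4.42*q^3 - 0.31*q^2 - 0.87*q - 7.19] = -5.76*q^2 + 26.52*q - 0.62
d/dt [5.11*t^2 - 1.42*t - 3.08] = 10.22*t - 1.42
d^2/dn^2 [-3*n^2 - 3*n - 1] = -6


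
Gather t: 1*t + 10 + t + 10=2*t + 20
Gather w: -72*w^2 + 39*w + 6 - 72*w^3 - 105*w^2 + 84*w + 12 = -72*w^3 - 177*w^2 + 123*w + 18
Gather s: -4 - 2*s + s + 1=-s - 3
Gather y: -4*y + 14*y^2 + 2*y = 14*y^2 - 2*y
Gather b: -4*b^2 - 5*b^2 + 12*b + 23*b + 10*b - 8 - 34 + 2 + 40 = -9*b^2 + 45*b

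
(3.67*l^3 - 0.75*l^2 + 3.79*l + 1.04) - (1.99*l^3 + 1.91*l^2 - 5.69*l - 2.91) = 1.68*l^3 - 2.66*l^2 + 9.48*l + 3.95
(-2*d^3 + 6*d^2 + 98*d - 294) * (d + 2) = -2*d^4 + 2*d^3 + 110*d^2 - 98*d - 588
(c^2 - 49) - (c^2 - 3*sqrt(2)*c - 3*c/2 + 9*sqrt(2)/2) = 3*c/2 + 3*sqrt(2)*c - 49 - 9*sqrt(2)/2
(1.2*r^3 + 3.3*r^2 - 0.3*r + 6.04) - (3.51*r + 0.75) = 1.2*r^3 + 3.3*r^2 - 3.81*r + 5.29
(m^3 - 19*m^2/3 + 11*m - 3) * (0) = 0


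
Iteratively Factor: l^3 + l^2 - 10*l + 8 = (l + 4)*(l^2 - 3*l + 2) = (l - 2)*(l + 4)*(l - 1)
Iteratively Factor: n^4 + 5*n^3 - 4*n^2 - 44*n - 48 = (n + 2)*(n^3 + 3*n^2 - 10*n - 24) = (n - 3)*(n + 2)*(n^2 + 6*n + 8) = (n - 3)*(n + 2)*(n + 4)*(n + 2)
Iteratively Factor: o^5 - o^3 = (o)*(o^4 - o^2) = o*(o + 1)*(o^3 - o^2) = o*(o - 1)*(o + 1)*(o^2) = o^2*(o - 1)*(o + 1)*(o)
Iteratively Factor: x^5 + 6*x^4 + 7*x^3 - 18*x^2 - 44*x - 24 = (x + 3)*(x^4 + 3*x^3 - 2*x^2 - 12*x - 8) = (x + 2)*(x + 3)*(x^3 + x^2 - 4*x - 4) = (x + 2)^2*(x + 3)*(x^2 - x - 2) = (x - 2)*(x + 2)^2*(x + 3)*(x + 1)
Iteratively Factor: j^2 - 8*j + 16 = (j - 4)*(j - 4)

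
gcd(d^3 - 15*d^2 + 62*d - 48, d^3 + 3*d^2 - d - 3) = d - 1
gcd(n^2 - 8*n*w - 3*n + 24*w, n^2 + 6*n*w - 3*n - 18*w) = n - 3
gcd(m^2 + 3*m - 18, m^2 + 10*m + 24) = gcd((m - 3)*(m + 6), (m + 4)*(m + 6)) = m + 6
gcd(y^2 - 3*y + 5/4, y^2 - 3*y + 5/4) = y^2 - 3*y + 5/4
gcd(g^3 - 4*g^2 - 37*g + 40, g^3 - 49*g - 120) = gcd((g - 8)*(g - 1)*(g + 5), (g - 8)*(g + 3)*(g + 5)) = g^2 - 3*g - 40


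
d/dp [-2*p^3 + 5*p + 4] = 5 - 6*p^2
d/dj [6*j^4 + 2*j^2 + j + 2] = 24*j^3 + 4*j + 1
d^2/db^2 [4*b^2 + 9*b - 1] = 8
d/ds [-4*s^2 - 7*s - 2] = -8*s - 7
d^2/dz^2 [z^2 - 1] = 2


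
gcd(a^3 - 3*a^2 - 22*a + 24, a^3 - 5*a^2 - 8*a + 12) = a^2 - 7*a + 6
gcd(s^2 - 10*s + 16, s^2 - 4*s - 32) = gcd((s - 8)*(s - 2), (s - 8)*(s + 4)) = s - 8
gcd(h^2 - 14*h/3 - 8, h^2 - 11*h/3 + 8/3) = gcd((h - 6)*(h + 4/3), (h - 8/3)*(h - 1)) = 1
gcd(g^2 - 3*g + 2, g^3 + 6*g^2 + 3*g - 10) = g - 1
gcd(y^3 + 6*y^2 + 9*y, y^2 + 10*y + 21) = y + 3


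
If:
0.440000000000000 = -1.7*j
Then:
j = -0.26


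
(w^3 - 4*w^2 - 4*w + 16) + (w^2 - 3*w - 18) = w^3 - 3*w^2 - 7*w - 2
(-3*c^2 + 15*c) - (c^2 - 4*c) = -4*c^2 + 19*c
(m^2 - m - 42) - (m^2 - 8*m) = 7*m - 42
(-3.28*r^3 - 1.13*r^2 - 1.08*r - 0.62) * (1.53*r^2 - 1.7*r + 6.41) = -5.0184*r^5 + 3.8471*r^4 - 20.7562*r^3 - 6.3559*r^2 - 5.8688*r - 3.9742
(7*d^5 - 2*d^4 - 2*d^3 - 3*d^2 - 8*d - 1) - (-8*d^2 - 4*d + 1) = 7*d^5 - 2*d^4 - 2*d^3 + 5*d^2 - 4*d - 2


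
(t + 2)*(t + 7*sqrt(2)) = t^2 + 2*t + 7*sqrt(2)*t + 14*sqrt(2)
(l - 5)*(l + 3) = l^2 - 2*l - 15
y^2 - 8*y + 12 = (y - 6)*(y - 2)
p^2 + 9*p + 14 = (p + 2)*(p + 7)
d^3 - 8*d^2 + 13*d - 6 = (d - 6)*(d - 1)^2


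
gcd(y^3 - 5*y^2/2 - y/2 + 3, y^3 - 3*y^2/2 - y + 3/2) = y^2 - y/2 - 3/2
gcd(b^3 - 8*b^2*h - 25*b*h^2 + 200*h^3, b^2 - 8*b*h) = b - 8*h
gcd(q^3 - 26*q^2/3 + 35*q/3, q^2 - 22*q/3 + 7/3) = q - 7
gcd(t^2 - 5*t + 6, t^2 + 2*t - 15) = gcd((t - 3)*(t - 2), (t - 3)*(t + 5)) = t - 3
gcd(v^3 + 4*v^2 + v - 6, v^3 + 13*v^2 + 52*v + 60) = v + 2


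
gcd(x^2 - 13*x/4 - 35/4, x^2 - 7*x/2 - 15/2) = x - 5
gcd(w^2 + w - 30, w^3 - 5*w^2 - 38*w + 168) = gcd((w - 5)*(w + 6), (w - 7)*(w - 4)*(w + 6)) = w + 6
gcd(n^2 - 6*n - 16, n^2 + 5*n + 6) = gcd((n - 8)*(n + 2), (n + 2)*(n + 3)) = n + 2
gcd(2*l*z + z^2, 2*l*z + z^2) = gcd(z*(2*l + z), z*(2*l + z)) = 2*l*z + z^2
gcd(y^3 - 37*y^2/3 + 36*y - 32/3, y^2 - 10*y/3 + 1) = y - 1/3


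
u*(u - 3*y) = u^2 - 3*u*y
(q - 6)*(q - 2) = q^2 - 8*q + 12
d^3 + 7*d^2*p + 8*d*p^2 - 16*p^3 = (d - p)*(d + 4*p)^2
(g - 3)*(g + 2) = g^2 - g - 6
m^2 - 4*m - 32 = (m - 8)*(m + 4)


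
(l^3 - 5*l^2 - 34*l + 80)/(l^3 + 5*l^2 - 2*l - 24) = (l^2 - 3*l - 40)/(l^2 + 7*l + 12)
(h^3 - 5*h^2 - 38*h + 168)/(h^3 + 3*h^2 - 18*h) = (h^2 - 11*h + 28)/(h*(h - 3))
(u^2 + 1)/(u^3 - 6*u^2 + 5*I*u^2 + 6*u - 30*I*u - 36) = (u + I)/(u^2 + 6*u*(-1 + I) - 36*I)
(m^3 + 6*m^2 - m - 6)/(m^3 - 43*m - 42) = (m - 1)/(m - 7)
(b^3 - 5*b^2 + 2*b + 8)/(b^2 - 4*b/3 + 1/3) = 3*(b^3 - 5*b^2 + 2*b + 8)/(3*b^2 - 4*b + 1)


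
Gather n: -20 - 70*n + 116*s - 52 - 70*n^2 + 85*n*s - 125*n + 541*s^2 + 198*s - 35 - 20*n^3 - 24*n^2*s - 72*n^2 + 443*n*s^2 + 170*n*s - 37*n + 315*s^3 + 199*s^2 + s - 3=-20*n^3 + n^2*(-24*s - 142) + n*(443*s^2 + 255*s - 232) + 315*s^3 + 740*s^2 + 315*s - 110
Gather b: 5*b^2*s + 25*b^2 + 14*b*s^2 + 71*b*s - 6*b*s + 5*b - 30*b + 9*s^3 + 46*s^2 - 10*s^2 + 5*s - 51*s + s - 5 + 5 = b^2*(5*s + 25) + b*(14*s^2 + 65*s - 25) + 9*s^3 + 36*s^2 - 45*s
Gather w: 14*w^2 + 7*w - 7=14*w^2 + 7*w - 7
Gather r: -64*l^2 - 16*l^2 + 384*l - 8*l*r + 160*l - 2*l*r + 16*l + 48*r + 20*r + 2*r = -80*l^2 + 560*l + r*(70 - 10*l)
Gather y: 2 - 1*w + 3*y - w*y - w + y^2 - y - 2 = -2*w + y^2 + y*(2 - w)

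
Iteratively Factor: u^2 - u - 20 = (u + 4)*(u - 5)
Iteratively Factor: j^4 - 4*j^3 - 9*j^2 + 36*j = (j - 4)*(j^3 - 9*j) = j*(j - 4)*(j^2 - 9) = j*(j - 4)*(j + 3)*(j - 3)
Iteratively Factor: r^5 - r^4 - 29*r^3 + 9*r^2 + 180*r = (r + 4)*(r^4 - 5*r^3 - 9*r^2 + 45*r) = (r - 3)*(r + 4)*(r^3 - 2*r^2 - 15*r) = (r - 3)*(r + 3)*(r + 4)*(r^2 - 5*r) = r*(r - 3)*(r + 3)*(r + 4)*(r - 5)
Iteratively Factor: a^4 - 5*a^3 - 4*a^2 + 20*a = (a - 5)*(a^3 - 4*a) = (a - 5)*(a - 2)*(a^2 + 2*a) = a*(a - 5)*(a - 2)*(a + 2)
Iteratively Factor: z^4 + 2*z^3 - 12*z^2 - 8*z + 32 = (z + 2)*(z^3 - 12*z + 16) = (z - 2)*(z + 2)*(z^2 + 2*z - 8) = (z - 2)*(z + 2)*(z + 4)*(z - 2)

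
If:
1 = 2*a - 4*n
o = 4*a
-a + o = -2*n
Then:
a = 1/8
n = -3/16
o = 1/2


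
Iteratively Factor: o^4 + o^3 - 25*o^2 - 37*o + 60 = (o + 3)*(o^3 - 2*o^2 - 19*o + 20) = (o - 5)*(o + 3)*(o^2 + 3*o - 4) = (o - 5)*(o - 1)*(o + 3)*(o + 4)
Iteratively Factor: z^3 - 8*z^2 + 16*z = (z - 4)*(z^2 - 4*z) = z*(z - 4)*(z - 4)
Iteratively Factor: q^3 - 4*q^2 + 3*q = (q)*(q^2 - 4*q + 3) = q*(q - 1)*(q - 3)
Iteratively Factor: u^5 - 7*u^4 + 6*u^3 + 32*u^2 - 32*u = (u - 4)*(u^4 - 3*u^3 - 6*u^2 + 8*u) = u*(u - 4)*(u^3 - 3*u^2 - 6*u + 8) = u*(u - 4)^2*(u^2 + u - 2) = u*(u - 4)^2*(u - 1)*(u + 2)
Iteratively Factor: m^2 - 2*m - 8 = (m - 4)*(m + 2)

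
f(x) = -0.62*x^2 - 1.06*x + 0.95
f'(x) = -1.24*x - 1.06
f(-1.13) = 1.36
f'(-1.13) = 0.34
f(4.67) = -17.52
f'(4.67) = -6.85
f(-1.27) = 1.30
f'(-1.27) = 0.51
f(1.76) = -2.84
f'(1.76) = -3.24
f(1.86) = -3.17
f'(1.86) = -3.37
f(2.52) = -5.66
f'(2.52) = -4.18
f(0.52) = 0.23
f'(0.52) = -1.70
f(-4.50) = -6.84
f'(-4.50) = 4.52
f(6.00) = -27.73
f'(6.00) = -8.50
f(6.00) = -27.73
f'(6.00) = -8.50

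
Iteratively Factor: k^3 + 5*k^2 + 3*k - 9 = (k - 1)*(k^2 + 6*k + 9) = (k - 1)*(k + 3)*(k + 3)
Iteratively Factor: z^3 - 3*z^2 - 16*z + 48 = (z + 4)*(z^2 - 7*z + 12) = (z - 4)*(z + 4)*(z - 3)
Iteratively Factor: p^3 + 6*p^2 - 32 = (p + 4)*(p^2 + 2*p - 8) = (p - 2)*(p + 4)*(p + 4)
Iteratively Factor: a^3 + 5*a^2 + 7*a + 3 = (a + 3)*(a^2 + 2*a + 1) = (a + 1)*(a + 3)*(a + 1)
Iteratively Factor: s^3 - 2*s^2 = (s)*(s^2 - 2*s) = s^2*(s - 2)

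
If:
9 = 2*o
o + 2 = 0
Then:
No Solution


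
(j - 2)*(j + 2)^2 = j^3 + 2*j^2 - 4*j - 8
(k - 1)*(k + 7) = k^2 + 6*k - 7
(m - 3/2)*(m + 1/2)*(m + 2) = m^3 + m^2 - 11*m/4 - 3/2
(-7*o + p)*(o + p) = -7*o^2 - 6*o*p + p^2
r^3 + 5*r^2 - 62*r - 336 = (r - 8)*(r + 6)*(r + 7)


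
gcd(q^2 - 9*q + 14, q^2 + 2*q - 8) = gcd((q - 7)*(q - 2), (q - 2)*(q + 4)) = q - 2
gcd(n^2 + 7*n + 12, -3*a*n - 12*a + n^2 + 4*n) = n + 4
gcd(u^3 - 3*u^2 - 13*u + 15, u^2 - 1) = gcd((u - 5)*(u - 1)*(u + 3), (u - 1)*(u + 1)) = u - 1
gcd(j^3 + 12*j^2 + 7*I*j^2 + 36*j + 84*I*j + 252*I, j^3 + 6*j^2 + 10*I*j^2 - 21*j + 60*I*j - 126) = j^2 + j*(6 + 7*I) + 42*I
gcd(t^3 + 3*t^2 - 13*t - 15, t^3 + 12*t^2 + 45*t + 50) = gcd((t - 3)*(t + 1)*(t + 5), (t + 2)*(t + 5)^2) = t + 5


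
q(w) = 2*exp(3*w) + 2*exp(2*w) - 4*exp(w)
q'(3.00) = 50151.88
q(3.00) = 16932.68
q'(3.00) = 50151.88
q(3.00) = 16932.68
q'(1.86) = 1729.79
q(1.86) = 586.98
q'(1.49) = 585.14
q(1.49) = 196.34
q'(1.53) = 657.80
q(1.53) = 221.17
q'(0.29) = 16.12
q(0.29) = 3.00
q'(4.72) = 8517493.40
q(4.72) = 2847253.16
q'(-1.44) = -0.64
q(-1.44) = -0.81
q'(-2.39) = -0.33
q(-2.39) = -0.35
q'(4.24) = 2025205.26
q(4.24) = 678094.97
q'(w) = 6*exp(3*w) + 4*exp(2*w) - 4*exp(w)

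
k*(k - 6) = k^2 - 6*k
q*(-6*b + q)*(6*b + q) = -36*b^2*q + q^3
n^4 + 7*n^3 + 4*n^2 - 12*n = n*(n - 1)*(n + 2)*(n + 6)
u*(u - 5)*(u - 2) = u^3 - 7*u^2 + 10*u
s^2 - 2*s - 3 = (s - 3)*(s + 1)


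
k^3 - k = k*(k - 1)*(k + 1)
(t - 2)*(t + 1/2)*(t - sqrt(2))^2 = t^4 - 2*sqrt(2)*t^3 - 3*t^3/2 + t^2 + 3*sqrt(2)*t^2 - 3*t + 2*sqrt(2)*t - 2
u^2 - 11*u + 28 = (u - 7)*(u - 4)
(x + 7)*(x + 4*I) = x^2 + 7*x + 4*I*x + 28*I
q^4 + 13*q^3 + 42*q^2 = q^2*(q + 6)*(q + 7)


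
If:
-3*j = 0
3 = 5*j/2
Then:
No Solution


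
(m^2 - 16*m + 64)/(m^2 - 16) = (m^2 - 16*m + 64)/(m^2 - 16)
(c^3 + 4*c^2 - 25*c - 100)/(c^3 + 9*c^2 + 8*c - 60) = (c^2 - c - 20)/(c^2 + 4*c - 12)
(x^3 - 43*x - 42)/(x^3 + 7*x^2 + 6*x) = (x - 7)/x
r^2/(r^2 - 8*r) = r/(r - 8)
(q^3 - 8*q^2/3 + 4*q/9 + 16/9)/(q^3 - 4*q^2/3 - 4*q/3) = (q - 4/3)/q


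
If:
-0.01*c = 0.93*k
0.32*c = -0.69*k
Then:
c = 0.00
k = 0.00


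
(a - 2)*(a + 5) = a^2 + 3*a - 10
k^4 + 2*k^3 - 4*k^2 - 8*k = k*(k - 2)*(k + 2)^2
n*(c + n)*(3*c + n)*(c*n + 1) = 3*c^3*n^2 + 4*c^2*n^3 + 3*c^2*n + c*n^4 + 4*c*n^2 + n^3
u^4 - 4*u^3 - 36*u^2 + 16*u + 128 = (u - 8)*(u - 2)*(u + 2)*(u + 4)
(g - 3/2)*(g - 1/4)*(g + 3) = g^3 + 5*g^2/4 - 39*g/8 + 9/8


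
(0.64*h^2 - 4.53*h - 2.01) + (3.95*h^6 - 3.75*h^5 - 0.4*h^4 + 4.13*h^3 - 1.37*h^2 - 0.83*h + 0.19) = 3.95*h^6 - 3.75*h^5 - 0.4*h^4 + 4.13*h^3 - 0.73*h^2 - 5.36*h - 1.82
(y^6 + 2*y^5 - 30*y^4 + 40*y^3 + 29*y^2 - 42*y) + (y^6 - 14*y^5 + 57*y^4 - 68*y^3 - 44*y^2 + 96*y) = 2*y^6 - 12*y^5 + 27*y^4 - 28*y^3 - 15*y^2 + 54*y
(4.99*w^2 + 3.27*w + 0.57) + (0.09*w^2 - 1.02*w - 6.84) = 5.08*w^2 + 2.25*w - 6.27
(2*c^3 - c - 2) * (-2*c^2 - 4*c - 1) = -4*c^5 - 8*c^4 + 8*c^2 + 9*c + 2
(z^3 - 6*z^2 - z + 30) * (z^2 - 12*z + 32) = z^5 - 18*z^4 + 103*z^3 - 150*z^2 - 392*z + 960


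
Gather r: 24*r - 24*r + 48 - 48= 0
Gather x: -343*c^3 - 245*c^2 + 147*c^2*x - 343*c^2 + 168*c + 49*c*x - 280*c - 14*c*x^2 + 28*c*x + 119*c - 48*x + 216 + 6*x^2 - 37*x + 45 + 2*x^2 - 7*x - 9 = -343*c^3 - 588*c^2 + 7*c + x^2*(8 - 14*c) + x*(147*c^2 + 77*c - 92) + 252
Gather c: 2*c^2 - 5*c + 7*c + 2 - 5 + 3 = 2*c^2 + 2*c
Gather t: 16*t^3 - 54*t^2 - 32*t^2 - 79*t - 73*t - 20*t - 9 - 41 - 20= 16*t^3 - 86*t^2 - 172*t - 70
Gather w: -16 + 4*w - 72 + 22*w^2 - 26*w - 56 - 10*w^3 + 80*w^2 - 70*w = -10*w^3 + 102*w^2 - 92*w - 144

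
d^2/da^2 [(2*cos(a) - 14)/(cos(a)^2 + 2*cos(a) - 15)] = 2*(-9*(1 - cos(2*a))^2*cos(a)/4 + 15*(1 - cos(2*a))^2/2 - 43*cos(a) + 218*cos(2*a) - 27*cos(3*a)/2 + cos(5*a)/2 - 18)/((cos(a) - 3)^3*(cos(a) + 5)^3)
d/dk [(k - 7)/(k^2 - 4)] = (k^2 - 2*k*(k - 7) - 4)/(k^2 - 4)^2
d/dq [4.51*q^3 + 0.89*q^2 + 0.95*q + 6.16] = 13.53*q^2 + 1.78*q + 0.95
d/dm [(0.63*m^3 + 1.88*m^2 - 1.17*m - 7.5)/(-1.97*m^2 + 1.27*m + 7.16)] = (-1.2411*m^4 + 1.6002*m^3 + 13.6151*m^2 - 2.6284*m + 1.1478)/(3.8809*m^4 - 5.0038*m^3 - 26.5975*m^2 + 18.1864*m + 51.2656)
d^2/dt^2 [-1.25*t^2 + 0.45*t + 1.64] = -2.50000000000000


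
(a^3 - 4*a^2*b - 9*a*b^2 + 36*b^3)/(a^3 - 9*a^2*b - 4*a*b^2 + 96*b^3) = (a - 3*b)/(a - 8*b)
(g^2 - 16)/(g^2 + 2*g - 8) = (g - 4)/(g - 2)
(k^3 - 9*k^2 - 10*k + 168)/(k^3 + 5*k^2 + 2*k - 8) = (k^2 - 13*k + 42)/(k^2 + k - 2)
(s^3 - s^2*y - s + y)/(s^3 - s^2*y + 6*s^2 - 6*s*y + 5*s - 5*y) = (s - 1)/(s + 5)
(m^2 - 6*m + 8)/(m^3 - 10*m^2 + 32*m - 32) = 1/(m - 4)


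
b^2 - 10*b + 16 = (b - 8)*(b - 2)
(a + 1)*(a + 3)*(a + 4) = a^3 + 8*a^2 + 19*a + 12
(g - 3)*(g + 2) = g^2 - g - 6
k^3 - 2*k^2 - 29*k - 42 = (k - 7)*(k + 2)*(k + 3)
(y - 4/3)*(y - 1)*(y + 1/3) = y^3 - 2*y^2 + 5*y/9 + 4/9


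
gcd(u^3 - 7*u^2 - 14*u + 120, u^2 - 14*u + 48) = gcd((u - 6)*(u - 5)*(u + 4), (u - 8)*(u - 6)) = u - 6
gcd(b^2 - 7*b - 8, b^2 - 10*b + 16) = b - 8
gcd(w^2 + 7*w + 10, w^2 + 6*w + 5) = w + 5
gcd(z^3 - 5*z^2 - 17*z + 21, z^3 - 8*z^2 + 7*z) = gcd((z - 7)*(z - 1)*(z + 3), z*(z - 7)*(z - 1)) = z^2 - 8*z + 7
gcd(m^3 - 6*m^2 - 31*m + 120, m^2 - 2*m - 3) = m - 3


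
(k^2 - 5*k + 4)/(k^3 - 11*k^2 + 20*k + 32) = (k - 1)/(k^2 - 7*k - 8)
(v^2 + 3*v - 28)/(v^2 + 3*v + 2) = (v^2 + 3*v - 28)/(v^2 + 3*v + 2)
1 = 1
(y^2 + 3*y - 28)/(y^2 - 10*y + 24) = (y + 7)/(y - 6)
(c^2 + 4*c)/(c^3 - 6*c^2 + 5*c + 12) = c*(c + 4)/(c^3 - 6*c^2 + 5*c + 12)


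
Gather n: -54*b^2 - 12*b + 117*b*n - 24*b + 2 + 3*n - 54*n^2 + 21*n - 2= -54*b^2 - 36*b - 54*n^2 + n*(117*b + 24)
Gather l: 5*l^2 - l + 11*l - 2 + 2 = 5*l^2 + 10*l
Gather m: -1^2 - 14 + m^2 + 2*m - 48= m^2 + 2*m - 63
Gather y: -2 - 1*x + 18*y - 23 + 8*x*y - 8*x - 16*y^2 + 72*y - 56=-9*x - 16*y^2 + y*(8*x + 90) - 81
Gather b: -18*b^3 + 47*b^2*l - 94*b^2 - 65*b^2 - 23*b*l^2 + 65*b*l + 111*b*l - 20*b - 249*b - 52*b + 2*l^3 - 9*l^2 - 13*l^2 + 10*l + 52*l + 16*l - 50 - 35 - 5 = -18*b^3 + b^2*(47*l - 159) + b*(-23*l^2 + 176*l - 321) + 2*l^3 - 22*l^2 + 78*l - 90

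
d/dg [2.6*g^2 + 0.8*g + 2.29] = 5.2*g + 0.8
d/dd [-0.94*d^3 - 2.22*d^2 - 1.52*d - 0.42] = -2.82*d^2 - 4.44*d - 1.52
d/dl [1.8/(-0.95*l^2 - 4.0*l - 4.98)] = (3.42*l + 7.2)/(0.95*l^2 + 4.0*l + 4.98)^2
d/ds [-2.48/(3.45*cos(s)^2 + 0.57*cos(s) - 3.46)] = -(17.112*cos(s) + 1.4136)*sin(s)/(3.45*cos(s)^2 + 0.57*cos(s) - 3.46)^2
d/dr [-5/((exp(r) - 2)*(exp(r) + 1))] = (10*exp(r) - 5)/(4*(exp(r) - 2)^2*cosh(r/2)^2)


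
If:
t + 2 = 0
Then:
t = -2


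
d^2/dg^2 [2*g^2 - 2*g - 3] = 4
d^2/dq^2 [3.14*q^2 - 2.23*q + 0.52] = 6.28000000000000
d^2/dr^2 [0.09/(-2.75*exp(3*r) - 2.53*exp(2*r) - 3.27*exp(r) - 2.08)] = ((2.2275*exp(2*r) + 0.9108*exp(r) + 0.2943)*(2.75*exp(3*r) + 2.53*exp(2*r) + 3.27*exp(r) + 2.08) - 0.09*(8.25*exp(2*r) + 5.06*exp(r) + 3.27)*(16.5*exp(2*r) + 10.12*exp(r) + 6.54)*exp(r))*exp(r)/(2.75*exp(3*r) + 2.53*exp(2*r) + 3.27*exp(r) + 2.08)^3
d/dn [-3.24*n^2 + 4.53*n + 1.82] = 4.53 - 6.48*n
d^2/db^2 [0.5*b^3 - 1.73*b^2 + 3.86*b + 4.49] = 3.0*b - 3.46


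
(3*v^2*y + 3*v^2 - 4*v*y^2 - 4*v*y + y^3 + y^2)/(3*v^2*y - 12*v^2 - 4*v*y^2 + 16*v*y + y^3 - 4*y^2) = (y + 1)/(y - 4)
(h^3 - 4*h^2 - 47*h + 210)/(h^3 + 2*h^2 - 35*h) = (h - 6)/h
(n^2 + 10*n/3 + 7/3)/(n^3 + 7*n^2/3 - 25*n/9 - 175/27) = 9*(n + 1)/(9*n^2 - 25)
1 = 1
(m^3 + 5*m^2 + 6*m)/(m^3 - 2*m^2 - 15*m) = (m + 2)/(m - 5)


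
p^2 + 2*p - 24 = (p - 4)*(p + 6)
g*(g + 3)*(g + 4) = g^3 + 7*g^2 + 12*g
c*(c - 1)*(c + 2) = c^3 + c^2 - 2*c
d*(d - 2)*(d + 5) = d^3 + 3*d^2 - 10*d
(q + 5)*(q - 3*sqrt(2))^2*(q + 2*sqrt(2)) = q^4 - 4*sqrt(2)*q^3 + 5*q^3 - 20*sqrt(2)*q^2 - 6*q^2 - 30*q + 36*sqrt(2)*q + 180*sqrt(2)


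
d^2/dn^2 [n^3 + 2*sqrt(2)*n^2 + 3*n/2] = 6*n + 4*sqrt(2)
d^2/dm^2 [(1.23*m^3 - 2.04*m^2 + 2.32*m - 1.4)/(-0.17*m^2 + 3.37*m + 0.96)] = (5.55111512312578e-17*m^5 + 8.88178419700125e-16*m^4 - 26.13611*m^3 - 21.635448*m^2 - 13.885512*m + 51.027736)/(0.004913*m^6 - 0.292179*m^5 + 5.708787*m^4 - 34.972849*m^3 - 32.237856*m^2 - 9.317376*m - 0.884736)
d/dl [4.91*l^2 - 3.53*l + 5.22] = 9.82*l - 3.53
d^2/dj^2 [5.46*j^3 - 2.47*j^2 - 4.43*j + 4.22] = 32.76*j - 4.94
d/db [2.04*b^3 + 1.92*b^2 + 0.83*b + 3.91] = 6.12*b^2 + 3.84*b + 0.83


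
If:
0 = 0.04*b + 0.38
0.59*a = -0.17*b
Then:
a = 2.74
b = -9.50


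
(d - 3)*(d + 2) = d^2 - d - 6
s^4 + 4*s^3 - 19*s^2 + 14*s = s*(s - 2)*(s - 1)*(s + 7)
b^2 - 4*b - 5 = (b - 5)*(b + 1)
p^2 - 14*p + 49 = (p - 7)^2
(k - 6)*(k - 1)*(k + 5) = k^3 - 2*k^2 - 29*k + 30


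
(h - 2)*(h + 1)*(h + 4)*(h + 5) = h^4 + 8*h^3 + 9*h^2 - 38*h - 40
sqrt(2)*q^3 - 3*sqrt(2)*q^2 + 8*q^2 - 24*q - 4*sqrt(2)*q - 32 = (q - 4)*(q + 4*sqrt(2))*(sqrt(2)*q + sqrt(2))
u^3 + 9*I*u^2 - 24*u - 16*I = (u + I)*(u + 4*I)^2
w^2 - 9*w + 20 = (w - 5)*(w - 4)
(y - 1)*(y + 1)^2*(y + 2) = y^4 + 3*y^3 + y^2 - 3*y - 2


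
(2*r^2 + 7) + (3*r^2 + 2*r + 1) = 5*r^2 + 2*r + 8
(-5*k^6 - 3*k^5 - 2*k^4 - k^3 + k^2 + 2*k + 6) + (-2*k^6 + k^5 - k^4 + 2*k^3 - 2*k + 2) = -7*k^6 - 2*k^5 - 3*k^4 + k^3 + k^2 + 8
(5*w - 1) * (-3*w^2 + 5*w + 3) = -15*w^3 + 28*w^2 + 10*w - 3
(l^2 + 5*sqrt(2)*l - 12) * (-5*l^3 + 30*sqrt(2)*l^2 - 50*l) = -5*l^5 + 5*sqrt(2)*l^4 + 310*l^3 - 610*sqrt(2)*l^2 + 600*l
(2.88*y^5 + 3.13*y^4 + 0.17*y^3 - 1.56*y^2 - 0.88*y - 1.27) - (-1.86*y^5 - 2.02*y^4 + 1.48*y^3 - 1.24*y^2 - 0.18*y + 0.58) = 4.74*y^5 + 5.15*y^4 - 1.31*y^3 - 0.32*y^2 - 0.7*y - 1.85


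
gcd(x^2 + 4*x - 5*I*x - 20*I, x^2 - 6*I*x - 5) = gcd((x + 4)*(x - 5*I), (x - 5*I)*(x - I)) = x - 5*I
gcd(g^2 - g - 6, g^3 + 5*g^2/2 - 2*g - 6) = g + 2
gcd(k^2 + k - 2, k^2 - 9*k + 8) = k - 1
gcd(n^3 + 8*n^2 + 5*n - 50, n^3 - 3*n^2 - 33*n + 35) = n + 5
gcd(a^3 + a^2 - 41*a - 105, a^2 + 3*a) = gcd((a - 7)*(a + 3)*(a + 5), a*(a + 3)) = a + 3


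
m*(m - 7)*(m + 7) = m^3 - 49*m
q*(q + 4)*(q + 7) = q^3 + 11*q^2 + 28*q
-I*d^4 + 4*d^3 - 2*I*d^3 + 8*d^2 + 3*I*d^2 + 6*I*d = d*(d + 2)*(d + 3*I)*(-I*d + 1)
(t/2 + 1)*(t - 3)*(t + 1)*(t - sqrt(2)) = t^4/2 - sqrt(2)*t^3/2 - 7*t^2/2 - 3*t + 7*sqrt(2)*t/2 + 3*sqrt(2)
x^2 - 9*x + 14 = (x - 7)*(x - 2)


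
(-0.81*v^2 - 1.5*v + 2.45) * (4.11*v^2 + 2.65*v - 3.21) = -3.3291*v^4 - 8.3115*v^3 + 8.6946*v^2 + 11.3075*v - 7.8645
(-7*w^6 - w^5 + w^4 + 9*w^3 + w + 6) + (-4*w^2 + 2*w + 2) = -7*w^6 - w^5 + w^4 + 9*w^3 - 4*w^2 + 3*w + 8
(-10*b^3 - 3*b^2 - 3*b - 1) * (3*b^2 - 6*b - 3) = -30*b^5 + 51*b^4 + 39*b^3 + 24*b^2 + 15*b + 3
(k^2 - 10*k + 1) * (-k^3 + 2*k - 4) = -k^5 + 10*k^4 + k^3 - 24*k^2 + 42*k - 4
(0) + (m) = m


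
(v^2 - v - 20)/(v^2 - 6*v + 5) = (v + 4)/(v - 1)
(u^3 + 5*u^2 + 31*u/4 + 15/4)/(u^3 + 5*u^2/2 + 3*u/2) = (u + 5/2)/u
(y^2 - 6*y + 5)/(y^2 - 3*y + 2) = (y - 5)/(y - 2)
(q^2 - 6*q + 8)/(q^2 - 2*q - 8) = (q - 2)/(q + 2)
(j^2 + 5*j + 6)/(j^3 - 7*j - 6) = (j + 3)/(j^2 - 2*j - 3)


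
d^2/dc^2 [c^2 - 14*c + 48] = 2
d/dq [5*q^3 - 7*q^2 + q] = 15*q^2 - 14*q + 1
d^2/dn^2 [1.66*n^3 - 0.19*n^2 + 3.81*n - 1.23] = 9.96*n - 0.38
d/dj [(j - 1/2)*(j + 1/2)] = 2*j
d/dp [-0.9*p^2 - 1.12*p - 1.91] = -1.8*p - 1.12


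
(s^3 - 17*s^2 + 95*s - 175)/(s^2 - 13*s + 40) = (s^2 - 12*s + 35)/(s - 8)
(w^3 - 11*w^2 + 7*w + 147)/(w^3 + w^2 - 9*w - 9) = (w^2 - 14*w + 49)/(w^2 - 2*w - 3)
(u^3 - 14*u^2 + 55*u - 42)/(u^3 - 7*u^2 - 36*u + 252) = (u - 1)/(u + 6)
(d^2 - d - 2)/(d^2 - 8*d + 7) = (d^2 - d - 2)/(d^2 - 8*d + 7)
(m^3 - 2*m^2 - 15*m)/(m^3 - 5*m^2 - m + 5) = m*(m + 3)/(m^2 - 1)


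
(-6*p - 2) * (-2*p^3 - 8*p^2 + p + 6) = 12*p^4 + 52*p^3 + 10*p^2 - 38*p - 12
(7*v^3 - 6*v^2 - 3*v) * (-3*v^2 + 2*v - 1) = -21*v^5 + 32*v^4 - 10*v^3 + 3*v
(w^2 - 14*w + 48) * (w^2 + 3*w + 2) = w^4 - 11*w^3 + 8*w^2 + 116*w + 96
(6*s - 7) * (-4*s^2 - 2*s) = -24*s^3 + 16*s^2 + 14*s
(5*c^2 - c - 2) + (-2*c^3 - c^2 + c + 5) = -2*c^3 + 4*c^2 + 3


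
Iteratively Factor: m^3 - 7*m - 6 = (m + 2)*(m^2 - 2*m - 3) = (m + 1)*(m + 2)*(m - 3)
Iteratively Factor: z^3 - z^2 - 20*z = (z - 5)*(z^2 + 4*z) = (z - 5)*(z + 4)*(z)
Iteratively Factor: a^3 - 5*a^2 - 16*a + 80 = (a - 5)*(a^2 - 16) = (a - 5)*(a - 4)*(a + 4)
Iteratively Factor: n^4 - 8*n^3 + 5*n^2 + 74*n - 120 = (n + 3)*(n^3 - 11*n^2 + 38*n - 40) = (n - 2)*(n + 3)*(n^2 - 9*n + 20) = (n - 5)*(n - 2)*(n + 3)*(n - 4)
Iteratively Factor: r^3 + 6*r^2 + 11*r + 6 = (r + 2)*(r^2 + 4*r + 3) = (r + 1)*(r + 2)*(r + 3)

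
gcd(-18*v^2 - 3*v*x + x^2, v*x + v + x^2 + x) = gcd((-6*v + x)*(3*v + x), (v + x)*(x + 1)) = 1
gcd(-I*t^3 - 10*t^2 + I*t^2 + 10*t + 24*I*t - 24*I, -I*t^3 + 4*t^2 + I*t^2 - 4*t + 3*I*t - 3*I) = t - 1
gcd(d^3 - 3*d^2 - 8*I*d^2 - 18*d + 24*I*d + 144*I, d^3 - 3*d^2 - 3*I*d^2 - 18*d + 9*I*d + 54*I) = d^2 - 3*d - 18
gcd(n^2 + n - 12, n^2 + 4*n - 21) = n - 3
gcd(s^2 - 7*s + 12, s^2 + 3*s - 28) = s - 4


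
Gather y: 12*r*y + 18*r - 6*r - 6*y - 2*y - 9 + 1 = 12*r + y*(12*r - 8) - 8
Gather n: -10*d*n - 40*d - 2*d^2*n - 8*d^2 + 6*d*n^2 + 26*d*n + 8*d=-8*d^2 + 6*d*n^2 - 32*d + n*(-2*d^2 + 16*d)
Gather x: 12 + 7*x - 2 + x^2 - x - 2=x^2 + 6*x + 8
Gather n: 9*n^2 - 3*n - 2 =9*n^2 - 3*n - 2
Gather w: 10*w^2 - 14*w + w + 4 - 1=10*w^2 - 13*w + 3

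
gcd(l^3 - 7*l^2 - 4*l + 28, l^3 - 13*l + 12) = 1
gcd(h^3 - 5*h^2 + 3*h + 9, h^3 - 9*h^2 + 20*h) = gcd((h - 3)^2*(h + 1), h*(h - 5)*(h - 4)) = 1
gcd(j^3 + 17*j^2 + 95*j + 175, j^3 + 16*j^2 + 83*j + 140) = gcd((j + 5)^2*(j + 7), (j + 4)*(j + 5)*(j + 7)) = j^2 + 12*j + 35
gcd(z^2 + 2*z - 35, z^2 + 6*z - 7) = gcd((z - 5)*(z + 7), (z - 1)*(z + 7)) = z + 7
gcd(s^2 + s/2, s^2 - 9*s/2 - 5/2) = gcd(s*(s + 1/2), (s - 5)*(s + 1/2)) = s + 1/2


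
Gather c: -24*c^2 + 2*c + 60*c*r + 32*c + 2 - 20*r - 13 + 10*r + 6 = -24*c^2 + c*(60*r + 34) - 10*r - 5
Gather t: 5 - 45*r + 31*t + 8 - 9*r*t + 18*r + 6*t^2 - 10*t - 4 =-27*r + 6*t^2 + t*(21 - 9*r) + 9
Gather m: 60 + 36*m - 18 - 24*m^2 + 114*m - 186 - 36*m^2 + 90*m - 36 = -60*m^2 + 240*m - 180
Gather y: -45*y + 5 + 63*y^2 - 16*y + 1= 63*y^2 - 61*y + 6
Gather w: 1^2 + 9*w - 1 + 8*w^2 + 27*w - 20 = 8*w^2 + 36*w - 20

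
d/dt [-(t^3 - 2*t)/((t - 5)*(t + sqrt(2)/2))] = 2*(2*t*(t - 5)*(t^2 - 2) + t*(2*t + sqrt(2))*(t^2 - 2) + (2 - 3*t^2)*(t - 5)*(2*t + sqrt(2)))/((t - 5)^2*(2*t + sqrt(2))^2)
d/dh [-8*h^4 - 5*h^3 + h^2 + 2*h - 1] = -32*h^3 - 15*h^2 + 2*h + 2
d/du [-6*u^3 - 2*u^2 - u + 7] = -18*u^2 - 4*u - 1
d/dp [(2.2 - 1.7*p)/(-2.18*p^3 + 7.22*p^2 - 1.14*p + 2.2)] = (-7.412*p^3 + 26.662*p^2 - 31.768*p - 1.232)/(4.7524*p^6 - 31.4792*p^5 + 57.0988*p^4 - 26.0536*p^3 + 33.0676*p^2 - 5.016*p + 4.84)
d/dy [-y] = -1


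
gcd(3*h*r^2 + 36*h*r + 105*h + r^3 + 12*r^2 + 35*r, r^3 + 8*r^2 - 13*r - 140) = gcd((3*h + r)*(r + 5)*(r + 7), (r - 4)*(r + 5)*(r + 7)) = r^2 + 12*r + 35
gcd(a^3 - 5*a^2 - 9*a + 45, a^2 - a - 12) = a + 3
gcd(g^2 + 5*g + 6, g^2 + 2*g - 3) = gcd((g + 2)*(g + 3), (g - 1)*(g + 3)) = g + 3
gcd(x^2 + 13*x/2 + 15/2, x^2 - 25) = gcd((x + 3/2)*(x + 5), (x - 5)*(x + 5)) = x + 5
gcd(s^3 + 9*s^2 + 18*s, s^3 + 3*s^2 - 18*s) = s^2 + 6*s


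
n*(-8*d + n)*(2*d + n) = -16*d^2*n - 6*d*n^2 + n^3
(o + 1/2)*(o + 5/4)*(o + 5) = o^3 + 27*o^2/4 + 75*o/8 + 25/8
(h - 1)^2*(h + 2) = h^3 - 3*h + 2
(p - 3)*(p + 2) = p^2 - p - 6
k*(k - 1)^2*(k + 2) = k^4 - 3*k^2 + 2*k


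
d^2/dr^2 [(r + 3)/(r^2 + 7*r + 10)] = 2*((r + 3)*(2*r + 7)^2 - (3*r + 10)*(r^2 + 7*r + 10))/(r^2 + 7*r + 10)^3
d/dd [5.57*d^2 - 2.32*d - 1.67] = 11.14*d - 2.32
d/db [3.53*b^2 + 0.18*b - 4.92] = 7.06*b + 0.18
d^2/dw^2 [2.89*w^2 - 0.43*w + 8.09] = 5.78000000000000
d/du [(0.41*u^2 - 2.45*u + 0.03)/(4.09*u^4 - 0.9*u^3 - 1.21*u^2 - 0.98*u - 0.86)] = (-3.3538*u^5 + 30.4305*u^4 - 4.9008*u^3 - 3.2853*u^2 - 0.6326*u + 2.1364)/(16.7281*u^8 - 7.362*u^7 - 9.0878*u^6 - 5.8384*u^5 - 3.8067*u^4 + 3.9196*u^3 + 3.0416*u^2 + 1.6856*u + 0.7396)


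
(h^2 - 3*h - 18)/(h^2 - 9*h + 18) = (h + 3)/(h - 3)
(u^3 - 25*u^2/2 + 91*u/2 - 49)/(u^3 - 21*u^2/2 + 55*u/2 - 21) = (2*u - 7)/(2*u - 3)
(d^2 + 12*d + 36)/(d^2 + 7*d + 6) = (d + 6)/(d + 1)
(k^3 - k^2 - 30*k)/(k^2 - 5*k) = (k^2 - k - 30)/(k - 5)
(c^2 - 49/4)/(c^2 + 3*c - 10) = (c^2 - 49/4)/(c^2 + 3*c - 10)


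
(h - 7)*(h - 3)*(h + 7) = h^3 - 3*h^2 - 49*h + 147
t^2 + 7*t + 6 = (t + 1)*(t + 6)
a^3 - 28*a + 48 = (a - 4)*(a - 2)*(a + 6)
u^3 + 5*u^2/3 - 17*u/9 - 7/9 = (u - 1)*(u + 1/3)*(u + 7/3)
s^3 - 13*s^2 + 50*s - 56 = (s - 7)*(s - 4)*(s - 2)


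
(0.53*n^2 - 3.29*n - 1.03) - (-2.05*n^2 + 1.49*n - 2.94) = 2.58*n^2 - 4.78*n + 1.91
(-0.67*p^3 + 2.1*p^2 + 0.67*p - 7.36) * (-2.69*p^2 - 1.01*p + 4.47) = 1.8023*p^5 - 4.9723*p^4 - 6.9182*p^3 + 28.5087*p^2 + 10.4285*p - 32.8992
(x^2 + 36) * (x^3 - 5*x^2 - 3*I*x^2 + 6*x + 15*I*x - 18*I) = x^5 - 5*x^4 - 3*I*x^4 + 42*x^3 + 15*I*x^3 - 180*x^2 - 126*I*x^2 + 216*x + 540*I*x - 648*I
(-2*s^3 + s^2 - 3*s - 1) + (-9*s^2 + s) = -2*s^3 - 8*s^2 - 2*s - 1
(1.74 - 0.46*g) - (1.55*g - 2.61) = 4.35 - 2.01*g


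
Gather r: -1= -1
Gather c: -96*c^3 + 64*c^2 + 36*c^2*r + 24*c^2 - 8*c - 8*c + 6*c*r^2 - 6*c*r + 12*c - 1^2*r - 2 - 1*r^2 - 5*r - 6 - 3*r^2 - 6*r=-96*c^3 + c^2*(36*r + 88) + c*(6*r^2 - 6*r - 4) - 4*r^2 - 12*r - 8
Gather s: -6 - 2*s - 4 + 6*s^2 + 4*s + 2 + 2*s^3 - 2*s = 2*s^3 + 6*s^2 - 8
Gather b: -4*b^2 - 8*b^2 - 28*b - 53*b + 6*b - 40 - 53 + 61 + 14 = -12*b^2 - 75*b - 18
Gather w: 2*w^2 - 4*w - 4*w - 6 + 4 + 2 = 2*w^2 - 8*w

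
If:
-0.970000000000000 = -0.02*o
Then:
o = 48.50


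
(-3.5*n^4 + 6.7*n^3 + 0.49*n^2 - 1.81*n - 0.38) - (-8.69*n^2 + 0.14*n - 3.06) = -3.5*n^4 + 6.7*n^3 + 9.18*n^2 - 1.95*n + 2.68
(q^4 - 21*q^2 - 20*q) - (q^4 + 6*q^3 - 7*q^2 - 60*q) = -6*q^3 - 14*q^2 + 40*q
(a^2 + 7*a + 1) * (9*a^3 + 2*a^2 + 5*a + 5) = 9*a^5 + 65*a^4 + 28*a^3 + 42*a^2 + 40*a + 5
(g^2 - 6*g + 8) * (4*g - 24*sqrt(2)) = 4*g^3 - 24*sqrt(2)*g^2 - 24*g^2 + 32*g + 144*sqrt(2)*g - 192*sqrt(2)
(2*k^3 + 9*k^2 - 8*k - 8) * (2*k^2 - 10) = 4*k^5 + 18*k^4 - 36*k^3 - 106*k^2 + 80*k + 80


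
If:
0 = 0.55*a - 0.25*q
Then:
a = 0.454545454545455*q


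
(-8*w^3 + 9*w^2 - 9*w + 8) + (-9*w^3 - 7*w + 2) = -17*w^3 + 9*w^2 - 16*w + 10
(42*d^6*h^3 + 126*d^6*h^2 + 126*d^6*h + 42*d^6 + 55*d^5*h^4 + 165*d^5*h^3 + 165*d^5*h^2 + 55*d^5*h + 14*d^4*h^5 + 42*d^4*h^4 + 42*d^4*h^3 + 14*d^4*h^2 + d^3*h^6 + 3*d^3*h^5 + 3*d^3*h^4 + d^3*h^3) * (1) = 42*d^6*h^3 + 126*d^6*h^2 + 126*d^6*h + 42*d^6 + 55*d^5*h^4 + 165*d^5*h^3 + 165*d^5*h^2 + 55*d^5*h + 14*d^4*h^5 + 42*d^4*h^4 + 42*d^4*h^3 + 14*d^4*h^2 + d^3*h^6 + 3*d^3*h^5 + 3*d^3*h^4 + d^3*h^3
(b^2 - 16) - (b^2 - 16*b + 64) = 16*b - 80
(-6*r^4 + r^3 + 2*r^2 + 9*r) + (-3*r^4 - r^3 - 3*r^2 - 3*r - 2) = -9*r^4 - r^2 + 6*r - 2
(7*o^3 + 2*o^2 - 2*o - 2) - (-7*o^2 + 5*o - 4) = 7*o^3 + 9*o^2 - 7*o + 2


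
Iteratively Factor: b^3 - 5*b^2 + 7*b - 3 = (b - 3)*(b^2 - 2*b + 1) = (b - 3)*(b - 1)*(b - 1)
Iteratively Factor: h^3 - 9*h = (h)*(h^2 - 9) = h*(h + 3)*(h - 3)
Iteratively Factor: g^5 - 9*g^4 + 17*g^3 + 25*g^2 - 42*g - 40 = (g - 2)*(g^4 - 7*g^3 + 3*g^2 + 31*g + 20) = (g - 4)*(g - 2)*(g^3 - 3*g^2 - 9*g - 5) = (g - 5)*(g - 4)*(g - 2)*(g^2 + 2*g + 1) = (g - 5)*(g - 4)*(g - 2)*(g + 1)*(g + 1)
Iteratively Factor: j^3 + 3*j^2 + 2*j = (j)*(j^2 + 3*j + 2) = j*(j + 1)*(j + 2)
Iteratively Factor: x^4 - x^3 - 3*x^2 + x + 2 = (x + 1)*(x^3 - 2*x^2 - x + 2) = (x + 1)^2*(x^2 - 3*x + 2) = (x - 2)*(x + 1)^2*(x - 1)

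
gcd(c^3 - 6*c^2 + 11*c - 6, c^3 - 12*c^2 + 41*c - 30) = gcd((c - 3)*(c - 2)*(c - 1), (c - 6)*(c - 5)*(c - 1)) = c - 1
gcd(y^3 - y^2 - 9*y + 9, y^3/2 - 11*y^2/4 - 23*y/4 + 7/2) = 1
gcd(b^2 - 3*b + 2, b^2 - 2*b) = b - 2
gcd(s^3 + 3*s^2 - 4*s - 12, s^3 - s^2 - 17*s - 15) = s + 3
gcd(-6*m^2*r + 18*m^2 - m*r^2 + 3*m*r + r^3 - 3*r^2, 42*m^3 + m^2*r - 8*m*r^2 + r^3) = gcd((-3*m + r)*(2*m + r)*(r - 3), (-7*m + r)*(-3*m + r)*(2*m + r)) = -6*m^2 - m*r + r^2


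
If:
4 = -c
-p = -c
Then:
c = -4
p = -4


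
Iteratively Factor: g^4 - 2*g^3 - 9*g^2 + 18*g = (g)*(g^3 - 2*g^2 - 9*g + 18) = g*(g + 3)*(g^2 - 5*g + 6) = g*(g - 3)*(g + 3)*(g - 2)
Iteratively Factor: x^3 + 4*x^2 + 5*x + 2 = (x + 1)*(x^2 + 3*x + 2) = (x + 1)*(x + 2)*(x + 1)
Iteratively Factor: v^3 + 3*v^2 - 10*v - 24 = (v + 2)*(v^2 + v - 12) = (v + 2)*(v + 4)*(v - 3)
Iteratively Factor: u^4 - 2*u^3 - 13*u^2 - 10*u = (u - 5)*(u^3 + 3*u^2 + 2*u) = u*(u - 5)*(u^2 + 3*u + 2) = u*(u - 5)*(u + 2)*(u + 1)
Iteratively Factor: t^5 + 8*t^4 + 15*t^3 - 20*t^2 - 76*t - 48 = (t - 2)*(t^4 + 10*t^3 + 35*t^2 + 50*t + 24) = (t - 2)*(t + 3)*(t^3 + 7*t^2 + 14*t + 8) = (t - 2)*(t + 1)*(t + 3)*(t^2 + 6*t + 8) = (t - 2)*(t + 1)*(t + 2)*(t + 3)*(t + 4)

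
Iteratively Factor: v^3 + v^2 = (v)*(v^2 + v) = v^2*(v + 1)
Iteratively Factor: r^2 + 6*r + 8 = (r + 2)*(r + 4)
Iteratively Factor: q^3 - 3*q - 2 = (q - 2)*(q^2 + 2*q + 1) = (q - 2)*(q + 1)*(q + 1)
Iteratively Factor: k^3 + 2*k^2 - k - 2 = (k + 1)*(k^2 + k - 2) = (k - 1)*(k + 1)*(k + 2)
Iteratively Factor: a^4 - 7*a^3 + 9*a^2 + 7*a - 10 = (a - 1)*(a^3 - 6*a^2 + 3*a + 10) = (a - 2)*(a - 1)*(a^2 - 4*a - 5) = (a - 2)*(a - 1)*(a + 1)*(a - 5)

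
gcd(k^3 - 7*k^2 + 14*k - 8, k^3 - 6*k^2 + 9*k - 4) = k^2 - 5*k + 4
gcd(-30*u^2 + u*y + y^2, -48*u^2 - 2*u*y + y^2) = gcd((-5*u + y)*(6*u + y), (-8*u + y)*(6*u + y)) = 6*u + y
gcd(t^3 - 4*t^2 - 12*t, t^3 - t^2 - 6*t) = t^2 + 2*t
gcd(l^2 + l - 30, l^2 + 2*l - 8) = 1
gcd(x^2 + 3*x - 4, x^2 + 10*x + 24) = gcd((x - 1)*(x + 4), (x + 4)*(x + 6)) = x + 4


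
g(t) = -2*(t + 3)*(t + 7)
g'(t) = -4*t - 20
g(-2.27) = -6.91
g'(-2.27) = -10.92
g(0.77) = -58.59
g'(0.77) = -23.08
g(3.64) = -141.30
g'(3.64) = -34.56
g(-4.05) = 6.20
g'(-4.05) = -3.80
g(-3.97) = 5.88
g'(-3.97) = -4.12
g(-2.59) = -3.62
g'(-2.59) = -9.64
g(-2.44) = -5.11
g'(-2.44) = -10.24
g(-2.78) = -1.86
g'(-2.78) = -8.88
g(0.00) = -42.00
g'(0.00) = -20.00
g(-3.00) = 0.00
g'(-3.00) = -8.00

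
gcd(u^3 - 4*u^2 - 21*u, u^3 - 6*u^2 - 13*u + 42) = u^2 - 4*u - 21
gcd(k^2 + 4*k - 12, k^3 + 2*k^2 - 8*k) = k - 2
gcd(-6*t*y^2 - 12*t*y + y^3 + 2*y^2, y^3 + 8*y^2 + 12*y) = y^2 + 2*y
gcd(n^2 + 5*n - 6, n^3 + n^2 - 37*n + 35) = n - 1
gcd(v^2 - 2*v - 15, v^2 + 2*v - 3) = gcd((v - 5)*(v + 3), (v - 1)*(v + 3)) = v + 3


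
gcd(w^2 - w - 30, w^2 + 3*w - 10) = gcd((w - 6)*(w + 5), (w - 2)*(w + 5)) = w + 5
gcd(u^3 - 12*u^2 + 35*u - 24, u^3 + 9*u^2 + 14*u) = 1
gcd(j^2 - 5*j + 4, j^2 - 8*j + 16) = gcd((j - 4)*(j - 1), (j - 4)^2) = j - 4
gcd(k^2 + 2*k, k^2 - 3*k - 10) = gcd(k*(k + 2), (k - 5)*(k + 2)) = k + 2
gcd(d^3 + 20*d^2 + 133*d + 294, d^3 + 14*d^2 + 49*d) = d^2 + 14*d + 49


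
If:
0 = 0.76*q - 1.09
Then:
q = 1.43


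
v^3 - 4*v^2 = v^2*(v - 4)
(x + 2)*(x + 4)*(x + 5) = x^3 + 11*x^2 + 38*x + 40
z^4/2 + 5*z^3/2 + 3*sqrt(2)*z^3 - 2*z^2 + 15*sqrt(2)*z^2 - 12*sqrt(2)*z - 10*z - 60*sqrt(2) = (z/2 + 1)*(z - 2)*(z + 5)*(z + 6*sqrt(2))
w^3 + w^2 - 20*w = w*(w - 4)*(w + 5)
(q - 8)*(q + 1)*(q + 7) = q^3 - 57*q - 56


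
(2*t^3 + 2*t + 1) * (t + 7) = 2*t^4 + 14*t^3 + 2*t^2 + 15*t + 7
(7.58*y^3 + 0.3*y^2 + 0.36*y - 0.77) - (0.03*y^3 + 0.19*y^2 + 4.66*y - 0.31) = 7.55*y^3 + 0.11*y^2 - 4.3*y - 0.46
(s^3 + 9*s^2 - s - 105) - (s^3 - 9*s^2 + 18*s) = 18*s^2 - 19*s - 105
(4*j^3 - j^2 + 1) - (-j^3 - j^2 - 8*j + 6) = 5*j^3 + 8*j - 5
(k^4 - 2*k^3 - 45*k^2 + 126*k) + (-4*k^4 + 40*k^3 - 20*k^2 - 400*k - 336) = -3*k^4 + 38*k^3 - 65*k^2 - 274*k - 336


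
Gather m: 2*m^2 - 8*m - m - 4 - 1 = 2*m^2 - 9*m - 5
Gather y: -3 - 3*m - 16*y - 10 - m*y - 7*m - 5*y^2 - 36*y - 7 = -10*m - 5*y^2 + y*(-m - 52) - 20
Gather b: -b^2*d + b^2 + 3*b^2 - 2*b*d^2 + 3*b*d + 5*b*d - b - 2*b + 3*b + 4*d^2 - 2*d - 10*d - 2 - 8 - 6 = b^2*(4 - d) + b*(-2*d^2 + 8*d) + 4*d^2 - 12*d - 16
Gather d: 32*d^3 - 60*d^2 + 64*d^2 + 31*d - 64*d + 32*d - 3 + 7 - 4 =32*d^3 + 4*d^2 - d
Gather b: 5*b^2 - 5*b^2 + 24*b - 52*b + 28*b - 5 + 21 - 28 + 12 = 0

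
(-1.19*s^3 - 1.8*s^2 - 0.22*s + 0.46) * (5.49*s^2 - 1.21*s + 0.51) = -6.5331*s^5 - 8.4421*s^4 + 0.3633*s^3 + 1.8736*s^2 - 0.6688*s + 0.2346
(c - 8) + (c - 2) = 2*c - 10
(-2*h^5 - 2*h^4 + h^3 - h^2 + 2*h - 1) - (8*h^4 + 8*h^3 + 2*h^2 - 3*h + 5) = -2*h^5 - 10*h^4 - 7*h^3 - 3*h^2 + 5*h - 6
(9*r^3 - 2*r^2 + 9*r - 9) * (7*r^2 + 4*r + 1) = 63*r^5 + 22*r^4 + 64*r^3 - 29*r^2 - 27*r - 9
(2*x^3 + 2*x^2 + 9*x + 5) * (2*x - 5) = 4*x^4 - 6*x^3 + 8*x^2 - 35*x - 25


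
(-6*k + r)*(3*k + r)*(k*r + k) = -18*k^3*r - 18*k^3 - 3*k^2*r^2 - 3*k^2*r + k*r^3 + k*r^2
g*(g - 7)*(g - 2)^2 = g^4 - 11*g^3 + 32*g^2 - 28*g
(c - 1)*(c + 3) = c^2 + 2*c - 3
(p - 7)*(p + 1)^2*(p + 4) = p^4 - p^3 - 33*p^2 - 59*p - 28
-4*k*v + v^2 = v*(-4*k + v)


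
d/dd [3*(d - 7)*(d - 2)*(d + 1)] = 9*d^2 - 48*d + 15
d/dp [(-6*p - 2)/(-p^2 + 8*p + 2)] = 2*(-3*p^2 - 2*p + 2)/(p^4 - 16*p^3 + 60*p^2 + 32*p + 4)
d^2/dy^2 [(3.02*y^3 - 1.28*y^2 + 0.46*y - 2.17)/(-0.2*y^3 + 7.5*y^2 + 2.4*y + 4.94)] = (-4.44089209850063e-16*y^7 - 8.95760000000001*y^6 - 8.80799999999954*y^5 - 26.93712*y^4 + 56.3449600000002*y^3 + 221.29692*y^2 - 92.7114720000001*y - 62.417864)/(0.008*y^9 - 0.9*y^8 + 33.462*y^7 - 400.8678*y^6 - 357.084*y^5 - 948.9978*y^4 - 532.70184*y^3 - 634.4442*y^2 - 175.70592*y - 120.553784)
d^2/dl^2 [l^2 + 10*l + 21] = 2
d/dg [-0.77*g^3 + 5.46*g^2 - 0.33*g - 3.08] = -2.31*g^2 + 10.92*g - 0.33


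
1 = 1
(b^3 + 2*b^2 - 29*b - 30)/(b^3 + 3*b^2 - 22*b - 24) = (b - 5)/(b - 4)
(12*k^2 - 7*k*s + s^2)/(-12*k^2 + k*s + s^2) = (-4*k + s)/(4*k + s)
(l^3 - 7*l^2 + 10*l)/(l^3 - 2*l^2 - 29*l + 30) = l*(l^2 - 7*l + 10)/(l^3 - 2*l^2 - 29*l + 30)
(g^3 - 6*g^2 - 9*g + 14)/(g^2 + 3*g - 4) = (g^2 - 5*g - 14)/(g + 4)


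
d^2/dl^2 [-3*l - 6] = 0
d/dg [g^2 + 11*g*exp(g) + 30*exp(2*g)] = 11*g*exp(g) + 2*g + 60*exp(2*g) + 11*exp(g)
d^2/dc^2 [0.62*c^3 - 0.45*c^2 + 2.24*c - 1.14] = 3.72*c - 0.9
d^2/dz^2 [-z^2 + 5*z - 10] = -2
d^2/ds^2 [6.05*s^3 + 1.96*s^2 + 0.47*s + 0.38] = 36.3*s + 3.92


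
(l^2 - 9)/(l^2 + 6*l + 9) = (l - 3)/(l + 3)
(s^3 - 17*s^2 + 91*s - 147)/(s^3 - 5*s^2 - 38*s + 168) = (s^2 - 10*s + 21)/(s^2 + 2*s - 24)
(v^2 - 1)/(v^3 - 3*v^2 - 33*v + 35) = (v + 1)/(v^2 - 2*v - 35)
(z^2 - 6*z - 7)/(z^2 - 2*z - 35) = (z + 1)/(z + 5)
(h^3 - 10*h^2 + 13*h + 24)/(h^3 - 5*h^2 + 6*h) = (h^2 - 7*h - 8)/(h*(h - 2))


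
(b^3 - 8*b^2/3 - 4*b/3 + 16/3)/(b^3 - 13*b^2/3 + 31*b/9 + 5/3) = 3*(3*b^3 - 8*b^2 - 4*b + 16)/(9*b^3 - 39*b^2 + 31*b + 15)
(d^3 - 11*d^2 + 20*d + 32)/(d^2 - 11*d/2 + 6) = 2*(d^2 - 7*d - 8)/(2*d - 3)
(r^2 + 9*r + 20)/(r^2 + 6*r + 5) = (r + 4)/(r + 1)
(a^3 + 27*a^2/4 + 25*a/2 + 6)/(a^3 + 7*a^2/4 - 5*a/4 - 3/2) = (a + 4)/(a - 1)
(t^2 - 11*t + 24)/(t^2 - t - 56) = (t - 3)/(t + 7)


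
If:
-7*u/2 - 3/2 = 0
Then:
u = -3/7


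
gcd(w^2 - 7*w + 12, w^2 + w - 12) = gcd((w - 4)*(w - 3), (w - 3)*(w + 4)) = w - 3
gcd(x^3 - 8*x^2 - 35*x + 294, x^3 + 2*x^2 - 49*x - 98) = x - 7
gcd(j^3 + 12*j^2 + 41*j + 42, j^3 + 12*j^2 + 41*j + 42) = j^3 + 12*j^2 + 41*j + 42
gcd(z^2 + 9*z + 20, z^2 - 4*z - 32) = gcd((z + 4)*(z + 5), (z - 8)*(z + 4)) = z + 4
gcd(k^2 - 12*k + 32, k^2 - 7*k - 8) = k - 8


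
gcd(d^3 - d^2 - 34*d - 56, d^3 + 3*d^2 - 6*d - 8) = d + 4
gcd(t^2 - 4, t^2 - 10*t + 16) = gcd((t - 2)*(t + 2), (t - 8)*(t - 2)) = t - 2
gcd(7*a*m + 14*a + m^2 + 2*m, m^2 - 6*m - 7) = 1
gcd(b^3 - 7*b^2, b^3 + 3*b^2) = b^2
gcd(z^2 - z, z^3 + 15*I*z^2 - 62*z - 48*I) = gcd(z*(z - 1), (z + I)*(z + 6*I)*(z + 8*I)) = 1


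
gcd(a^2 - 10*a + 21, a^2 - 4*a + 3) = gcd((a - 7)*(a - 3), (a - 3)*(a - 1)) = a - 3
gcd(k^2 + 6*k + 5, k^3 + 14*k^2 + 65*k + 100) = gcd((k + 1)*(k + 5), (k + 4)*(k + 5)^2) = k + 5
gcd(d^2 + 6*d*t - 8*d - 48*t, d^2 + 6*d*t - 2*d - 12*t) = d + 6*t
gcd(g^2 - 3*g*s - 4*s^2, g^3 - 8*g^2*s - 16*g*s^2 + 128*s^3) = -g + 4*s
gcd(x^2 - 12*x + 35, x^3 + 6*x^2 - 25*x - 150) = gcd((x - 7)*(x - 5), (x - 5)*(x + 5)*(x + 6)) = x - 5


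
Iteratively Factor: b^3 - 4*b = (b + 2)*(b^2 - 2*b) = b*(b + 2)*(b - 2)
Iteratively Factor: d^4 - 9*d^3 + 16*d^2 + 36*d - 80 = (d + 2)*(d^3 - 11*d^2 + 38*d - 40) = (d - 4)*(d + 2)*(d^2 - 7*d + 10) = (d - 4)*(d - 2)*(d + 2)*(d - 5)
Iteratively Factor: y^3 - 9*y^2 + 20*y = (y)*(y^2 - 9*y + 20) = y*(y - 4)*(y - 5)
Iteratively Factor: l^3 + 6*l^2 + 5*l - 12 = (l + 3)*(l^2 + 3*l - 4) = (l - 1)*(l + 3)*(l + 4)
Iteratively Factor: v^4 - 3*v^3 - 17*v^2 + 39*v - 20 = (v + 4)*(v^3 - 7*v^2 + 11*v - 5) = (v - 1)*(v + 4)*(v^2 - 6*v + 5) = (v - 1)^2*(v + 4)*(v - 5)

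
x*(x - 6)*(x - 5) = x^3 - 11*x^2 + 30*x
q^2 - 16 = (q - 4)*(q + 4)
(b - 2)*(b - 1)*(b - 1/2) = b^3 - 7*b^2/2 + 7*b/2 - 1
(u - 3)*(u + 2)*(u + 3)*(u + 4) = u^4 + 6*u^3 - u^2 - 54*u - 72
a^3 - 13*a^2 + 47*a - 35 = (a - 7)*(a - 5)*(a - 1)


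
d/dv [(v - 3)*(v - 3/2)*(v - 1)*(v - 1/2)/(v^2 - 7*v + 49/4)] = 2*(8*v^4 - 80*v^3 + 252*v^2 - 293*v + 108)/(8*v^3 - 84*v^2 + 294*v - 343)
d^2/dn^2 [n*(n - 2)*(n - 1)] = 6*n - 6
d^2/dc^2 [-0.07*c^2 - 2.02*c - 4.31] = -0.140000000000000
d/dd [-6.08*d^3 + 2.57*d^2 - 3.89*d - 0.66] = -18.24*d^2 + 5.14*d - 3.89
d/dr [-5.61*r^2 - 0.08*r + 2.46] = -11.22*r - 0.08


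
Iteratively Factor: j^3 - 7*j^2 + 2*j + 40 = (j + 2)*(j^2 - 9*j + 20) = (j - 4)*(j + 2)*(j - 5)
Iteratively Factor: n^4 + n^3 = (n + 1)*(n^3) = n*(n + 1)*(n^2) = n^2*(n + 1)*(n)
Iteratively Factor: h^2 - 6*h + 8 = (h - 2)*(h - 4)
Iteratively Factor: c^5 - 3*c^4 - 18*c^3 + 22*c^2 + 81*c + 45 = (c + 1)*(c^4 - 4*c^3 - 14*c^2 + 36*c + 45) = (c - 5)*(c + 1)*(c^3 + c^2 - 9*c - 9) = (c - 5)*(c + 1)*(c + 3)*(c^2 - 2*c - 3) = (c - 5)*(c + 1)^2*(c + 3)*(c - 3)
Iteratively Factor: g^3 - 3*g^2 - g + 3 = (g - 3)*(g^2 - 1) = (g - 3)*(g - 1)*(g + 1)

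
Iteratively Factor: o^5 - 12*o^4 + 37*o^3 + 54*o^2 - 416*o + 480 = (o - 4)*(o^4 - 8*o^3 + 5*o^2 + 74*o - 120) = (o - 4)^2*(o^3 - 4*o^2 - 11*o + 30) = (o - 4)^2*(o + 3)*(o^2 - 7*o + 10) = (o - 4)^2*(o - 2)*(o + 3)*(o - 5)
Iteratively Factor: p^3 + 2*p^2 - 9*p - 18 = (p - 3)*(p^2 + 5*p + 6) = (p - 3)*(p + 3)*(p + 2)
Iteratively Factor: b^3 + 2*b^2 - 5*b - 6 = (b + 3)*(b^2 - b - 2) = (b + 1)*(b + 3)*(b - 2)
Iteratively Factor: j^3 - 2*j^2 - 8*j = (j - 4)*(j^2 + 2*j) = (j - 4)*(j + 2)*(j)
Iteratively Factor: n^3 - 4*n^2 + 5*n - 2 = (n - 2)*(n^2 - 2*n + 1) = (n - 2)*(n - 1)*(n - 1)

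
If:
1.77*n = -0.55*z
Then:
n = -0.310734463276836*z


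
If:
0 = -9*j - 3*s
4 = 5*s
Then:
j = -4/15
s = 4/5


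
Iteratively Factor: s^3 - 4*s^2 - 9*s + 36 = (s + 3)*(s^2 - 7*s + 12) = (s - 3)*(s + 3)*(s - 4)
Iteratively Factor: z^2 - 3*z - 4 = (z + 1)*(z - 4)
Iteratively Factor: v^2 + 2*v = (v)*(v + 2)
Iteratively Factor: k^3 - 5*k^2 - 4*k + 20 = (k - 5)*(k^2 - 4) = (k - 5)*(k + 2)*(k - 2)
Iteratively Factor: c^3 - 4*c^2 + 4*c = (c - 2)*(c^2 - 2*c) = c*(c - 2)*(c - 2)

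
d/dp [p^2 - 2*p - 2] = 2*p - 2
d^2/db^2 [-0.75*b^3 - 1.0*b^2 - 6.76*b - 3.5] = -4.5*b - 2.0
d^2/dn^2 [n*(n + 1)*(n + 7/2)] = 6*n + 9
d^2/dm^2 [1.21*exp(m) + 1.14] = 1.21*exp(m)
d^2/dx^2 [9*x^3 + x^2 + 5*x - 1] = 54*x + 2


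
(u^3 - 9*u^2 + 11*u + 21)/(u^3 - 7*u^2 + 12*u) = (u^2 - 6*u - 7)/(u*(u - 4))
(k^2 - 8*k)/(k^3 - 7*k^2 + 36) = k*(k - 8)/(k^3 - 7*k^2 + 36)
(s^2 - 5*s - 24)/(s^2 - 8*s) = (s + 3)/s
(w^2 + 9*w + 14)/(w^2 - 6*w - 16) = (w + 7)/(w - 8)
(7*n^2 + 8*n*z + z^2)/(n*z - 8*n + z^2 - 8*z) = (7*n + z)/(z - 8)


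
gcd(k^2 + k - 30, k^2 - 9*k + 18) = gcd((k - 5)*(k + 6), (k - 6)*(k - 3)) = 1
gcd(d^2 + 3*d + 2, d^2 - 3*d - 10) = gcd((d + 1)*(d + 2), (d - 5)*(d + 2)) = d + 2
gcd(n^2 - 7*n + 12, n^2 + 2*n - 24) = n - 4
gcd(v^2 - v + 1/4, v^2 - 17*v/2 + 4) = v - 1/2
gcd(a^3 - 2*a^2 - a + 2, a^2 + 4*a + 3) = a + 1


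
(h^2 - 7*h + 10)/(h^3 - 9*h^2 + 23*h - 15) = (h - 2)/(h^2 - 4*h + 3)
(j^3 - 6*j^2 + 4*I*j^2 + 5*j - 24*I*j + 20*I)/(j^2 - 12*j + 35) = (j^2 + j*(-1 + 4*I) - 4*I)/(j - 7)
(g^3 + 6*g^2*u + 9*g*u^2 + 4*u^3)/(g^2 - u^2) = (-g^2 - 5*g*u - 4*u^2)/(-g + u)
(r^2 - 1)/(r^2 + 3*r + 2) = (r - 1)/(r + 2)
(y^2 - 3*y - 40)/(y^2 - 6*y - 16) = (y + 5)/(y + 2)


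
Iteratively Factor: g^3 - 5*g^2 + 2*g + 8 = (g - 4)*(g^2 - g - 2) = (g - 4)*(g + 1)*(g - 2)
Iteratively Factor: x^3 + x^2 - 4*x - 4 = (x - 2)*(x^2 + 3*x + 2) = (x - 2)*(x + 2)*(x + 1)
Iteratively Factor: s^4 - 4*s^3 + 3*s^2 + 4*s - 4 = (s - 2)*(s^3 - 2*s^2 - s + 2) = (s - 2)*(s + 1)*(s^2 - 3*s + 2) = (s - 2)^2*(s + 1)*(s - 1)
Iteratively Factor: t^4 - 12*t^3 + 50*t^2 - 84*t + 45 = (t - 3)*(t^3 - 9*t^2 + 23*t - 15) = (t - 5)*(t - 3)*(t^2 - 4*t + 3) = (t - 5)*(t - 3)^2*(t - 1)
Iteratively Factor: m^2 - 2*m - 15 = (m + 3)*(m - 5)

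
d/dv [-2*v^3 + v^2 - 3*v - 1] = -6*v^2 + 2*v - 3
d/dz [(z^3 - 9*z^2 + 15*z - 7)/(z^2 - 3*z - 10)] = (z^4 - 6*z^3 - 18*z^2 + 194*z - 171)/(z^4 - 6*z^3 - 11*z^2 + 60*z + 100)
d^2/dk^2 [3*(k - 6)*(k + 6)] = 6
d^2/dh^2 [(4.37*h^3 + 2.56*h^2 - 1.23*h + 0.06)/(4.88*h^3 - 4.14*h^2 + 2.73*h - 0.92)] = (4.54747350886464e-13*h^7 + 298.505696*h^6 - 525.0636*h^5 + 197.048544*h^4 + 221.838578*h^3 - 179.657496*h^2 + 47.849016*h - 1.407676)/(116.214272*h^9 - 295.774848*h^8 + 445.96368*h^7 - 467.614104*h^6 + 361.005444*h^5 - 213.409962*h^4 + 95.125857*h^3 - 31.082292*h^2 + 6.932016*h - 0.778688)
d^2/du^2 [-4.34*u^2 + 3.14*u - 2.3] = -8.68000000000000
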